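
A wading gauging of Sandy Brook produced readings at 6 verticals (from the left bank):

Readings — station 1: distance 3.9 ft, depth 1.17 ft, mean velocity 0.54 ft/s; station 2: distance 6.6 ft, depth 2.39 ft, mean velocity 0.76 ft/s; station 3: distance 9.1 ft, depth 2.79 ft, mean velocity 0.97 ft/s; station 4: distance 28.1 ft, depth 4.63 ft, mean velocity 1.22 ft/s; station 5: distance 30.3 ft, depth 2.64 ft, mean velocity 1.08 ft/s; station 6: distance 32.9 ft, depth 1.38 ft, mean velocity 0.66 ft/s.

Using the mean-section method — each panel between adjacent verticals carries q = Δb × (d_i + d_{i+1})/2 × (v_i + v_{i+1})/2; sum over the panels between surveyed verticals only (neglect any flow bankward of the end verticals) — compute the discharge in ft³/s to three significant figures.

Panel 1-2: Δb = 2.7 ft, d̄ = (1.17+2.39)/2 = 1.78, v̄ = (0.54+0.76)/2 = 0.65 → q = 2.7×1.78×0.65 = 3.124 ft³/s
Panel 2-3: Δb = 2.5 ft, d̄ = (2.39+2.79)/2 = 2.59, v̄ = (0.76+0.97)/2 = 0.865 → q = 2.5×2.59×0.865 = 5.601 ft³/s
Panel 3-4: Δb = 19 ft, d̄ = (2.79+4.63)/2 = 3.71, v̄ = (0.97+1.22)/2 = 1.095 → q = 19×3.71×1.095 = 77.19 ft³/s
Panel 4-5: Δb = 2.2 ft, d̄ = (4.63+2.64)/2 = 3.635, v̄ = (1.22+1.08)/2 = 1.15 → q = 2.2×3.635×1.15 = 9.197 ft³/s
Panel 5-6: Δb = 2.6 ft, d̄ = (2.64+1.38)/2 = 2.01, v̄ = (1.08+0.66)/2 = 0.87 → q = 2.6×2.01×0.87 = 4.547 ft³/s
Q = Σ q = 99.65 ft³/s

99.7 ft³/s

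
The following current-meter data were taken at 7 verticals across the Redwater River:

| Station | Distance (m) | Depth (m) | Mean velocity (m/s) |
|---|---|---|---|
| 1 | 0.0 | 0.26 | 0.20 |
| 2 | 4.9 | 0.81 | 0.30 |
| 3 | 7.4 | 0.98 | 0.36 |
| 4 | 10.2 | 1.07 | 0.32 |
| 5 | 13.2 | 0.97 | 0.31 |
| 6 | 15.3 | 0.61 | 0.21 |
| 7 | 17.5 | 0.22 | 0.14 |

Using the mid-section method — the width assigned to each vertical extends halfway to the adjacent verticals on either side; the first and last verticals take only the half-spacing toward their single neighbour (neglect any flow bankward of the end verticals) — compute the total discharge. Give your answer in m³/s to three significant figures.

w_1 = (4.9 − 0.0)/2 = 2.45 m; q_1 = 0.20 × 0.26 × 2.45 = 0.1274 m³/s
w_2 = (7.4 − 0.0)/2 = 3.7 m; q_2 = 0.30 × 0.81 × 3.7 = 0.8991 m³/s
w_3 = (10.2 − 4.9)/2 = 2.65 m; q_3 = 0.36 × 0.98 × 2.65 = 0.9349 m³/s
w_4 = (13.2 − 7.4)/2 = 2.9 m; q_4 = 0.32 × 1.07 × 2.9 = 0.9930 m³/s
w_5 = (15.3 − 10.2)/2 = 2.55 m; q_5 = 0.31 × 0.97 × 2.55 = 0.7668 m³/s
w_6 = (17.5 − 13.2)/2 = 2.15 m; q_6 = 0.21 × 0.61 × 2.15 = 0.2754 m³/s
w_7 = (17.5 − 15.3)/2 = 1.1 m; q_7 = 0.14 × 0.22 × 1.1 = 0.03388 m³/s
Q = Σ qᵢ = 4.030 m³/s

4.03 m³/s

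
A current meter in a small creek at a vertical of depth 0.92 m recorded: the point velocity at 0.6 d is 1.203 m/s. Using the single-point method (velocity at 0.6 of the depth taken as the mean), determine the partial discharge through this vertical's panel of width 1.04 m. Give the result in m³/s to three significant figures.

v̄ = v₀.₆ = 1.203 m/s
q = v̄ × d × w = 1.203 × 0.92 × 1.04 = 1.151 m³/s

1.15 m³/s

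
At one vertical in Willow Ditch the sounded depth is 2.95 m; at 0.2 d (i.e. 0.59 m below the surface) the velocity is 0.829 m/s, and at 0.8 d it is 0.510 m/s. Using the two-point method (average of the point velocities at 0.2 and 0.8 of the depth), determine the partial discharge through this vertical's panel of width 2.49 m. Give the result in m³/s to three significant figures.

v̄ = (0.829 + 0.510) / 2 = 0.6695 m/s
q = v̄ × d × w = 0.6695 × 2.95 × 2.49 = 4.918 m³/s

4.92 m³/s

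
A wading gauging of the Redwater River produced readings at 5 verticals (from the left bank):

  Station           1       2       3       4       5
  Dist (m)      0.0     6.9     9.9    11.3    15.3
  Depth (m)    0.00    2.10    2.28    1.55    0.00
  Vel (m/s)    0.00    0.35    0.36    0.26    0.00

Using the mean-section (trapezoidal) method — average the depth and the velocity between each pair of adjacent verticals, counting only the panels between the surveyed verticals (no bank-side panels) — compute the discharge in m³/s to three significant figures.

4.83 m³/s

Panel 1-2: Δb = 6.9 m, d̄ = (0.00+2.10)/2 = 1.05, v̄ = (0.00+0.35)/2 = 0.175 → q = 6.9×1.05×0.175 = 1.268 m³/s
Panel 2-3: Δb = 3 m, d̄ = (2.10+2.28)/2 = 2.19, v̄ = (0.35+0.36)/2 = 0.355 → q = 3×2.19×0.355 = 2.332 m³/s
Panel 3-4: Δb = 1.4 m, d̄ = (2.28+1.55)/2 = 1.915, v̄ = (0.36+0.26)/2 = 0.31 → q = 1.4×1.915×0.31 = 0.8311 m³/s
Panel 4-5: Δb = 4 m, d̄ = (1.55+0.00)/2 = 0.775, v̄ = (0.26+0.00)/2 = 0.13 → q = 4×0.775×0.13 = 0.4030 m³/s
Q = Σ q = 4.834 m³/s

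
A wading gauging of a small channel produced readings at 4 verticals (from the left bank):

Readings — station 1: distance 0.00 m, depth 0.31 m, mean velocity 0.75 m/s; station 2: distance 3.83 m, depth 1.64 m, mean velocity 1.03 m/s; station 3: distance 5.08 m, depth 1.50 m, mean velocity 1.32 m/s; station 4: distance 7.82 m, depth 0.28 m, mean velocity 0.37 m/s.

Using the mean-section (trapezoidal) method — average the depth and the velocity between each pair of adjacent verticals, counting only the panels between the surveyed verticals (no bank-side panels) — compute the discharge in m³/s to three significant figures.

Panel 1-2: Δb = 3.83 m, d̄ = (0.31+1.64)/2 = 0.975, v̄ = (0.75+1.03)/2 = 0.89 → q = 3.83×0.975×0.89 = 3.323 m³/s
Panel 2-3: Δb = 1.25 m, d̄ = (1.64+1.50)/2 = 1.57, v̄ = (1.03+1.32)/2 = 1.175 → q = 1.25×1.57×1.175 = 2.306 m³/s
Panel 3-4: Δb = 2.74 m, d̄ = (1.50+0.28)/2 = 0.89, v̄ = (1.32+0.37)/2 = 0.845 → q = 2.74×0.89×0.845 = 2.061 m³/s
Q = Σ q = 7.690 m³/s

7.69 m³/s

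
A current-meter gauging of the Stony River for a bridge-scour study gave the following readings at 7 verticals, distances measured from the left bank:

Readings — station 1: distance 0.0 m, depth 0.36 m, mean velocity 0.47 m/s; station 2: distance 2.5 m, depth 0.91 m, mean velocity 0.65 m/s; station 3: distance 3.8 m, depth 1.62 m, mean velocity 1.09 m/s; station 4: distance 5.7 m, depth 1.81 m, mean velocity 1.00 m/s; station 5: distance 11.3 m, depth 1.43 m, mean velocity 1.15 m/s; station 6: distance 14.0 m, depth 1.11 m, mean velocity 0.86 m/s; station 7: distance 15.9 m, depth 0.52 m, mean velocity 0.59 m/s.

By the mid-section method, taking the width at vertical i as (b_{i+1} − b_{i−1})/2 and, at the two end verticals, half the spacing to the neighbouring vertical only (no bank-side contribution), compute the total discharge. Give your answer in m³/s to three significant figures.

20.3 m³/s

w_1 = (2.5 − 0.0)/2 = 1.25 m; q_1 = 0.47 × 0.36 × 1.25 = 0.2115 m³/s
w_2 = (3.8 − 0.0)/2 = 1.9 m; q_2 = 0.65 × 0.91 × 1.9 = 1.124 m³/s
w_3 = (5.7 − 2.5)/2 = 1.6 m; q_3 = 1.09 × 1.62 × 1.6 = 2.825 m³/s
w_4 = (11.3 − 3.8)/2 = 3.75 m; q_4 = 1.00 × 1.81 × 3.75 = 6.788 m³/s
w_5 = (14.0 − 5.7)/2 = 4.15 m; q_5 = 1.15 × 1.43 × 4.15 = 6.825 m³/s
w_6 = (15.9 − 11.3)/2 = 2.3 m; q_6 = 0.86 × 1.11 × 2.3 = 2.196 m³/s
w_7 = (15.9 − 14.0)/2 = 0.95 m; q_7 = 0.59 × 0.52 × 0.95 = 0.2915 m³/s
Q = Σ qᵢ = 20.26 m³/s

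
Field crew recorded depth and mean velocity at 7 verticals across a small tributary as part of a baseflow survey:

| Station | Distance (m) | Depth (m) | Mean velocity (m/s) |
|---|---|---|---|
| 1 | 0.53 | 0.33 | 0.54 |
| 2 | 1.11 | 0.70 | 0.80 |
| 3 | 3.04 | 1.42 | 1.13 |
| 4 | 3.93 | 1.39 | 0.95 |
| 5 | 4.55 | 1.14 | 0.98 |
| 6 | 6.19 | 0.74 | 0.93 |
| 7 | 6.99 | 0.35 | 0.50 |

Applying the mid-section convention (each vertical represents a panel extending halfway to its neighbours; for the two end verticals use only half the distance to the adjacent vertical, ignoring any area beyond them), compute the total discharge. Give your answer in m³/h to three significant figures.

w_1 = (1.11 − 0.53)/2 = 0.29 m; q_1 = 0.54 × 0.33 × 0.29 = 0.05168 m³/s
w_2 = (3.04 − 0.53)/2 = 1.255 m; q_2 = 0.80 × 0.70 × 1.255 = 0.7028 m³/s
w_3 = (3.93 − 1.11)/2 = 1.41 m; q_3 = 1.13 × 1.42 × 1.41 = 2.262 m³/s
w_4 = (4.55 − 3.04)/2 = 0.755 m; q_4 = 0.95 × 1.39 × 0.755 = 0.9970 m³/s
w_5 = (6.19 − 3.93)/2 = 1.13 m; q_5 = 0.98 × 1.14 × 1.13 = 1.262 m³/s
w_6 = (6.99 − 4.55)/2 = 1.22 m; q_6 = 0.93 × 0.74 × 1.22 = 0.8396 m³/s
w_7 = (6.99 − 6.19)/2 = 0.4 m; q_7 = 0.50 × 0.35 × 0.4 = 0.07000 m³/s
Q = Σ qᵢ = 6.186 m³/s
= 6.186 × 3600 = 22270 m³/h

22300 m³/h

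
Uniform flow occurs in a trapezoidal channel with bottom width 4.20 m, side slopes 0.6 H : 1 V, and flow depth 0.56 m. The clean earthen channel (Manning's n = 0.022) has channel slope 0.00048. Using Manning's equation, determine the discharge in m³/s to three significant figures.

1.51 m³/s

A = (b + z·y)·y = (4.20 + 0.6×0.56)×0.56 = 2.540 m²
P = b + 2y√(1+z²) = 4.20 + 2×0.56×√(1+0.6²) = 5.506 m
R = A/P = 2.540/5.506 = 0.4613 m
Q = (1/n)·A·R^(2/3)·S^(1/2) = (1/0.022) × 2.540 × 0.4613^(2/3) × 0.00048^(1/2) = 1.510 m³/s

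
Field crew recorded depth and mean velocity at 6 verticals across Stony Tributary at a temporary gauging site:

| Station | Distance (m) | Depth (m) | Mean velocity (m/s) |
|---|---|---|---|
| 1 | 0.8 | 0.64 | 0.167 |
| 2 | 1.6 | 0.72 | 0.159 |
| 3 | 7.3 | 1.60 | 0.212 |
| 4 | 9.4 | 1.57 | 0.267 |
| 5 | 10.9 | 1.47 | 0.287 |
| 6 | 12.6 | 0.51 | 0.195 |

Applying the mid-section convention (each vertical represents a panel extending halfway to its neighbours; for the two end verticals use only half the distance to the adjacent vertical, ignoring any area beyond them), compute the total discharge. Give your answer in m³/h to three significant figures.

11700 m³/h

w_1 = (1.6 − 0.8)/2 = 0.4 m; q_1 = 0.167 × 0.64 × 0.4 = 0.04275 m³/s
w_2 = (7.3 − 0.8)/2 = 3.25 m; q_2 = 0.159 × 0.72 × 3.25 = 0.3721 m³/s
w_3 = (9.4 − 1.6)/2 = 3.9 m; q_3 = 0.212 × 1.60 × 3.9 = 1.323 m³/s
w_4 = (10.9 − 7.3)/2 = 1.8 m; q_4 = 0.267 × 1.57 × 1.8 = 0.7545 m³/s
w_5 = (12.6 − 9.4)/2 = 1.6 m; q_5 = 0.287 × 1.47 × 1.6 = 0.6750 m³/s
w_6 = (12.6 − 10.9)/2 = 0.85 m; q_6 = 0.195 × 0.51 × 0.85 = 0.08453 m³/s
Q = Σ qᵢ = 3.252 m³/s
= 3.252 × 3600 = 11710 m³/h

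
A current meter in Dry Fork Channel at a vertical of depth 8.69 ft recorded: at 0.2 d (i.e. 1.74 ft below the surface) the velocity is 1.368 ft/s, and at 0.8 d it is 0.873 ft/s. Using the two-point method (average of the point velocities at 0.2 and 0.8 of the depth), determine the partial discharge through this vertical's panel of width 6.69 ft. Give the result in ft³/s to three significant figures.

65.1 ft³/s

v̄ = (1.368 + 0.873) / 2 = 1.121 ft/s
q = v̄ × d × w = 1.121 × 8.69 × 6.69 = 65.14 ft³/s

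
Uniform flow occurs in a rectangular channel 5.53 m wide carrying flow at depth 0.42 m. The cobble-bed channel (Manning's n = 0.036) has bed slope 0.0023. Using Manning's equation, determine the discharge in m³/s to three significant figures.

1.58 m³/s

A = b·y = 5.53 × 0.42 = 2.323 m²
P = b + 2y = 5.53 + 2×0.42 = 6.370 m
R = A/P = 2.323/6.370 = 0.3646 m
Q = (1/n)·A·R^(2/3)·S^(1/2) = (1/0.036) × 2.323 × 0.3646^(2/3) × 0.0023^(1/2) = 1.579 m³/s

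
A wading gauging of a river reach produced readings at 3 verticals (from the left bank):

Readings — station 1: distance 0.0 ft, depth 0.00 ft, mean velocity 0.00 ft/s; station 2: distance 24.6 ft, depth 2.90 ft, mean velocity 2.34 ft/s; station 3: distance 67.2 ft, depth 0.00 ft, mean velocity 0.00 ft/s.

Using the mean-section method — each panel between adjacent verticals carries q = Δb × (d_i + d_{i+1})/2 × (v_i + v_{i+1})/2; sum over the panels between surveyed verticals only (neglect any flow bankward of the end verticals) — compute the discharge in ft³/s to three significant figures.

Panel 1-2: Δb = 24.6 ft, d̄ = (0.00+2.90)/2 = 1.45, v̄ = (0.00+2.34)/2 = 1.17 → q = 24.6×1.45×1.17 = 41.73 ft³/s
Panel 2-3: Δb = 42.6 ft, d̄ = (2.90+0.00)/2 = 1.45, v̄ = (2.34+0.00)/2 = 1.17 → q = 42.6×1.45×1.17 = 72.27 ft³/s
Q = Σ q = 114.0 ft³/s

114 ft³/s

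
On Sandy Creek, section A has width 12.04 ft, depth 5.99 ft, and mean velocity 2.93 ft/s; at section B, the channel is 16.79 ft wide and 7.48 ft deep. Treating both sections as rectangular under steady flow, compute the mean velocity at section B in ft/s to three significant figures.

1.68 ft/s

Q = A₁V₁ = (12.04×5.99) × 2.93 = 211.3 ft³/s
A₂ = 16.79 × 7.48 = 125.6 ft²
V₂ = Q/A₂ = 211.3/125.6 = 1.683 ft/s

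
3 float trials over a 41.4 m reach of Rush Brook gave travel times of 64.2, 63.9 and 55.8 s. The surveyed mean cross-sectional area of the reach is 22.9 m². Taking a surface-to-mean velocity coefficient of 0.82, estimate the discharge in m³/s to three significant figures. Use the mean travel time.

t̄ = (64.2 + 63.9 + 55.8) / 3 = 61.3 s
v_surface = L / t̄ = 41.4 / 61.3 = 0.6754 m/s
v_mean = 0.82 × 0.6754 = 0.5538 m/s
Q = A × v_mean = 22.9 × 0.5538 = 12.68 m³/s

12.7 m³/s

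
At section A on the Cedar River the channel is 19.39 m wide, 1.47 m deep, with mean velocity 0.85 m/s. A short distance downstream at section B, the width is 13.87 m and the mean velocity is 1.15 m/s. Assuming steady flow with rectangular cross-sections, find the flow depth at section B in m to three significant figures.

1.52 m

Q = A₁V₁ = (19.39×1.47) × 0.85 = 24.23 m³/s
d₂ = Q/(b₂ V₂) = 24.23/(13.87×1.15) = 1.519 m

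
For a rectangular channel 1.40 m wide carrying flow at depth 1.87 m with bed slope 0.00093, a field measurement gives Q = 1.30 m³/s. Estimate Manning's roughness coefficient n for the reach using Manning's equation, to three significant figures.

0.0392

A = b·y = 1.40 × 1.87 = 2.618 m²
P = b + 2y = 1.40 + 2×1.87 = 5.140 m
R = A/P = 2.618/5.140 = 0.5093 m
n = (1/Q)·A·R^(2/3)·S^(1/2) = (1/1.30) × 2.618 × 0.6378 × 0.03050 = 0.03917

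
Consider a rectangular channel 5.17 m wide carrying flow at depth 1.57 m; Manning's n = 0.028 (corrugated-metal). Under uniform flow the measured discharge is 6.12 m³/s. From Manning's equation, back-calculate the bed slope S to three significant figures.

0.000460

A = b·y = 5.17 × 1.57 = 8.117 m²
P = b + 2y = 5.17 + 2×1.57 = 8.310 m
R = A/P = 8.117/8.310 = 0.9768 m
S = (Q·n / (1·A·R^(2/3)))² = (6.12×0.028 / (1×8.117×0.9844))² = 0.0004599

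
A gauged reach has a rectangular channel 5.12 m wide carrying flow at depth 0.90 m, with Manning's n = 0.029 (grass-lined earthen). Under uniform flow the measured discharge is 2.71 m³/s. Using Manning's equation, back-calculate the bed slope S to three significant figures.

0.000500

A = b·y = 5.12 × 0.90 = 4.608 m²
P = b + 2y = 5.12 + 2×0.90 = 6.920 m
R = A/P = 4.608/6.920 = 0.6659 m
S = (Q·n / (1·A·R^(2/3)))² = (2.71×0.029 / (1×4.608×0.7626))² = 0.0005002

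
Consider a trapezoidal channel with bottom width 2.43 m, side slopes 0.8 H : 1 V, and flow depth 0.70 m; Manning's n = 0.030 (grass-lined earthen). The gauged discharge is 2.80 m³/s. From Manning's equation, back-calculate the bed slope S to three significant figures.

A = (b + z·y)·y = (2.43 + 0.8×0.70)×0.70 = 2.093 m²
P = b + 2y√(1+z²) = 2.43 + 2×0.70×√(1+0.8²) = 4.223 m
R = A/P = 2.093/4.223 = 0.4956 m
S = (Q·n / (1·A·R^(2/3)))² = (2.80×0.030 / (1×2.093×0.6263))² = 0.004107

0.00411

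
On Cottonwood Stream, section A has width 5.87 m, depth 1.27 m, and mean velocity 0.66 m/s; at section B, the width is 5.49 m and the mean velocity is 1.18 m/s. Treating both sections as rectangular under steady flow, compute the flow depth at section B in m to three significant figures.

0.760 m

Q = A₁V₁ = (5.87×1.27) × 0.66 = 4.920 m³/s
d₂ = Q/(b₂ V₂) = 4.920/(5.49×1.18) = 0.7595 m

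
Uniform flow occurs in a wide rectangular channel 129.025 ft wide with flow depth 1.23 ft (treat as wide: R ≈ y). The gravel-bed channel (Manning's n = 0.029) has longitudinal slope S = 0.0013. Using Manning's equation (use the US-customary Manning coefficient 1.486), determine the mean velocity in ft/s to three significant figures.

A = b·y = 129.025 × 1.23 = 158.7 ft²
Wide channel: R ≈ y = 1.23 ft
Q = (1.486/n)·A·R^(2/3)·S^(1/2) = (1.486/0.029) × 158.7 × 1.230^(2/3) × 0.0013^(1/2) = 336.6 ft³/s
V = Q/A = 336.6/158.7 = 2.121 ft/s

2.12 ft/s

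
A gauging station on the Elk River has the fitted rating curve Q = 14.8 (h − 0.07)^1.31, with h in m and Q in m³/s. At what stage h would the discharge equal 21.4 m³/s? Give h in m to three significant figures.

h − h₀ = (Q/C)^(1/b) = (21.4/14.8)^(1/1.31) = 1.325 m
h = 0.07 + 1.325 = 1.395 m

1.40 m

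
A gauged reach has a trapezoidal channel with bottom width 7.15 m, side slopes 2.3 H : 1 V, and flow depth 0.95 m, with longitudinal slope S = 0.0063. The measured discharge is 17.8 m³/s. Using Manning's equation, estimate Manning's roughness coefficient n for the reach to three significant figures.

A = (b + z·y)·y = (7.15 + 2.3×0.95)×0.95 = 8.868 m²
P = b + 2y√(1+z²) = 7.15 + 2×0.95×√(1+2.3²) = 11.92 m
R = A/P = 8.868/11.92 = 0.7443 m
n = (1/Q)·A·R^(2/3)·S^(1/2) = (1/17.8) × 8.868 × 0.8213 × 0.07937 = 0.03248

0.0325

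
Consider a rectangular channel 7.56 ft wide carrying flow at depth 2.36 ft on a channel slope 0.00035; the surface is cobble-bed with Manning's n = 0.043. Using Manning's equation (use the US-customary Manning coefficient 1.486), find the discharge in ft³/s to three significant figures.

14.8 ft³/s

A = b·y = 7.56 × 2.36 = 17.84 ft²
P = b + 2y = 7.56 + 2×2.36 = 12.28 ft
R = A/P = 17.84/12.28 = 1.453 ft
Q = (1.486/n)·A·R^(2/3)·S^(1/2) = (1.486/0.043) × 17.84 × 1.453^(2/3) × 0.00035^(1/2) = 14.80 ft³/s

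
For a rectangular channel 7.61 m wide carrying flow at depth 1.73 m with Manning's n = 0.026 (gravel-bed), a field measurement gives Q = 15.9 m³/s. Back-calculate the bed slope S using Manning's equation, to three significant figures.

A = b·y = 7.61 × 1.73 = 13.17 m²
P = b + 2y = 7.61 + 2×1.73 = 11.07 m
R = A/P = 13.17/11.07 = 1.189 m
S = (Q·n / (1·A·R^(2/3)))² = (15.9×0.026 / (1×13.17×1.123))² = 0.0007825

0.000783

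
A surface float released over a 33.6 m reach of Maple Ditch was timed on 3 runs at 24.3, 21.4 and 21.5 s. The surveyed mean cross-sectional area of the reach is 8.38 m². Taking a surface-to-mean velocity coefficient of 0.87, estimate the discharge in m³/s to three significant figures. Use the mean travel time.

t̄ = (24.3 + 21.4 + 21.5) / 3 = 22.4 s
v_surface = L / t̄ = 33.6 / 22.4 = 1.500 m/s
v_mean = 0.87 × 1.500 = 1.305 m/s
Q = A × v_mean = 8.38 × 1.305 = 10.94 m³/s

10.9 m³/s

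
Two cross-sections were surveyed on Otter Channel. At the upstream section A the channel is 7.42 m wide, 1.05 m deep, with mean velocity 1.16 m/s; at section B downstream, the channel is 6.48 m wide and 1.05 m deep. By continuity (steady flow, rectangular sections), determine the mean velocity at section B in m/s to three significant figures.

1.33 m/s

Q = A₁V₁ = (7.42×1.05) × 1.16 = 9.038 m³/s
A₂ = 6.48 × 1.05 = 6.804 m²
V₂ = Q/A₂ = 9.038/6.804 = 1.328 m/s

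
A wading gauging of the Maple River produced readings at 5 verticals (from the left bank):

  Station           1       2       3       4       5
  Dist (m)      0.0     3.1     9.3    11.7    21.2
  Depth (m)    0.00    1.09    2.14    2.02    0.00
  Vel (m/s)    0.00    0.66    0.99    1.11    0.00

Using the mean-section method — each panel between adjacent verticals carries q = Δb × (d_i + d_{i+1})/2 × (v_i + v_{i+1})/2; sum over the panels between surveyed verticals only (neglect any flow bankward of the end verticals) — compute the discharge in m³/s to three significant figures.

Panel 1-2: Δb = 3.1 m, d̄ = (0.00+1.09)/2 = 0.545, v̄ = (0.00+0.66)/2 = 0.33 → q = 3.1×0.545×0.33 = 0.5575 m³/s
Panel 2-3: Δb = 6.2 m, d̄ = (1.09+2.14)/2 = 1.615, v̄ = (0.66+0.99)/2 = 0.825 → q = 6.2×1.615×0.825 = 8.261 m³/s
Panel 3-4: Δb = 2.4 m, d̄ = (2.14+2.02)/2 = 2.08, v̄ = (0.99+1.11)/2 = 1.05 → q = 2.4×2.08×1.05 = 5.242 m³/s
Panel 4-5: Δb = 9.5 m, d̄ = (2.02+0.00)/2 = 1.01, v̄ = (1.11+0.00)/2 = 0.555 → q = 9.5×1.01×0.555 = 5.325 m³/s
Q = Σ q = 19.39 m³/s

19.4 m³/s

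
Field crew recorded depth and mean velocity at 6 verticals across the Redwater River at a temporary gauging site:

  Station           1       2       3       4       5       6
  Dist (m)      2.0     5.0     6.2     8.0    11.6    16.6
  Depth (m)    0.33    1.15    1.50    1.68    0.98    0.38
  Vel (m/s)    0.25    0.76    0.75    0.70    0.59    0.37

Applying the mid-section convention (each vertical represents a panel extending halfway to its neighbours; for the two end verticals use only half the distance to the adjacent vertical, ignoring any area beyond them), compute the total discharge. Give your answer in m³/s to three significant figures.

9.66 m³/s

w_1 = (5.0 − 2.0)/2 = 1.5 m; q_1 = 0.25 × 0.33 × 1.5 = 0.1238 m³/s
w_2 = (6.2 − 2.0)/2 = 2.1 m; q_2 = 0.76 × 1.15 × 2.1 = 1.835 m³/s
w_3 = (8.0 − 5.0)/2 = 1.5 m; q_3 = 0.75 × 1.50 × 1.5 = 1.688 m³/s
w_4 = (11.6 − 6.2)/2 = 2.7 m; q_4 = 0.70 × 1.68 × 2.7 = 3.175 m³/s
w_5 = (16.6 − 8.0)/2 = 4.3 m; q_5 = 0.59 × 0.98 × 4.3 = 2.486 m³/s
w_6 = (16.6 − 11.6)/2 = 2.5 m; q_6 = 0.37 × 0.38 × 2.5 = 0.3515 m³/s
Q = Σ qᵢ = 9.660 m³/s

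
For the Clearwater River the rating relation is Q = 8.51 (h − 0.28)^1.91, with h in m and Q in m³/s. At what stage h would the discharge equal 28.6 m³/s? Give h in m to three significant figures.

h − h₀ = (Q/C)^(1/b) = (28.6/8.51)^(1/1.91) = 1.886 m
h = 0.28 + 1.886 = 2.166 m

2.17 m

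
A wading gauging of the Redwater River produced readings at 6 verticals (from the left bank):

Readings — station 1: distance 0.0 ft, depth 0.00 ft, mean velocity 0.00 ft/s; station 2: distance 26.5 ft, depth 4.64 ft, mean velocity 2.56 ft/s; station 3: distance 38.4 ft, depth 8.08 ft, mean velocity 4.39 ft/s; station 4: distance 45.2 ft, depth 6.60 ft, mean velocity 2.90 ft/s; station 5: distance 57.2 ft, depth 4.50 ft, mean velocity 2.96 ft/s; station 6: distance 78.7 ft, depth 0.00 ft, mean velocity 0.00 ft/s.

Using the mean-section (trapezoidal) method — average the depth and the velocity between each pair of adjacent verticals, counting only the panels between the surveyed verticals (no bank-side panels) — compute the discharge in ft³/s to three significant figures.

790 ft³/s

Panel 1-2: Δb = 26.5 ft, d̄ = (0.00+4.64)/2 = 2.32, v̄ = (0.00+2.56)/2 = 1.28 → q = 26.5×2.32×1.28 = 78.69 ft³/s
Panel 2-3: Δb = 11.9 ft, d̄ = (4.64+8.08)/2 = 6.36, v̄ = (2.56+4.39)/2 = 3.475 → q = 11.9×6.36×3.475 = 263.0 ft³/s
Panel 3-4: Δb = 6.8 ft, d̄ = (8.08+6.60)/2 = 7.34, v̄ = (4.39+2.90)/2 = 3.645 → q = 6.8×7.34×3.645 = 181.9 ft³/s
Panel 4-5: Δb = 12 ft, d̄ = (6.60+4.50)/2 = 5.55, v̄ = (2.90+2.96)/2 = 2.93 → q = 12×5.55×2.93 = 195.1 ft³/s
Panel 5-6: Δb = 21.5 ft, d̄ = (4.50+0.00)/2 = 2.25, v̄ = (2.96+0.00)/2 = 1.48 → q = 21.5×2.25×1.48 = 71.60 ft³/s
Q = Σ q = 790.4 ft³/s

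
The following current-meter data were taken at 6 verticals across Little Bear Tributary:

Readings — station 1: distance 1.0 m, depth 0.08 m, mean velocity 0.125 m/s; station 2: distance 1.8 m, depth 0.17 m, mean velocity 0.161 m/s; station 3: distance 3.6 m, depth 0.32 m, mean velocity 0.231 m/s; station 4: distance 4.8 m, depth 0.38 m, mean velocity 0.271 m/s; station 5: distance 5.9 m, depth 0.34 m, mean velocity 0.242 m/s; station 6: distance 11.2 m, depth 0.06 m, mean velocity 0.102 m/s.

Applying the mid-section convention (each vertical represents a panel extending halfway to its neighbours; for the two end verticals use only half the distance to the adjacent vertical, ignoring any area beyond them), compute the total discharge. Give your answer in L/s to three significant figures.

548 L/s

w_1 = (1.8 − 1.0)/2 = 0.4 m; q_1 = 0.125 × 0.08 × 0.4 = 0.004000 m³/s
w_2 = (3.6 − 1.0)/2 = 1.3 m; q_2 = 0.161 × 0.17 × 1.3 = 0.03558 m³/s
w_3 = (4.8 − 1.8)/2 = 1.5 m; q_3 = 0.231 × 0.32 × 1.5 = 0.1109 m³/s
w_4 = (5.9 − 3.6)/2 = 1.15 m; q_4 = 0.271 × 0.38 × 1.15 = 0.1184 m³/s
w_5 = (11.2 − 4.8)/2 = 3.2 m; q_5 = 0.242 × 0.34 × 3.2 = 0.2633 m³/s
w_6 = (11.2 − 5.9)/2 = 2.65 m; q_6 = 0.102 × 0.06 × 2.65 = 0.01622 m³/s
Q = Σ qᵢ = 0.5484 m³/s
= 0.5484 × 1000 = 548.4 L/s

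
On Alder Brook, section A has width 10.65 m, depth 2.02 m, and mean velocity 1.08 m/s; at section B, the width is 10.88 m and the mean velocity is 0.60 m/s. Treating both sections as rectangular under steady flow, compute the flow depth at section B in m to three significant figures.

Q = A₁V₁ = (10.65×2.02) × 1.08 = 23.23 m³/s
d₂ = Q/(b₂ V₂) = 23.23/(10.88×0.60) = 3.559 m

3.56 m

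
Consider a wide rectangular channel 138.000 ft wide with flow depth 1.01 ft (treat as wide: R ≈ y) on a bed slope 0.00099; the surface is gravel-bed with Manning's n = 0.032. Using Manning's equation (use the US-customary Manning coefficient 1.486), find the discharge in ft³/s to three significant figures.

A = b·y = 138.000 × 1.01 = 139.4 ft²
Wide channel: R ≈ y = 1.01 ft
Q = (1.486/n)·A·R^(2/3)·S^(1/2) = (1.486/0.032) × 139.4 × 1.010^(2/3) × 0.00099^(1/2) = 205.0 ft³/s

205 ft³/s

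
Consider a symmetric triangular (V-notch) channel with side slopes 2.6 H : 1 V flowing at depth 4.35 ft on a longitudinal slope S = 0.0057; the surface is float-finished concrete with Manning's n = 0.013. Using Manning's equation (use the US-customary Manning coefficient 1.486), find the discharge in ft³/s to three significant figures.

A = z·y² = 2.6×4.35² = 49.20 ft²
P = 2y√(1+z²) = 2×4.35×√(1+2.6²) = 24.24 ft
R = A/P = 49.20/24.24 = 2.030 ft
Q = (1.486/n)·A·R^(2/3)·S^(1/2) = (1.486/0.013) × 49.20 × 2.030^(2/3) × 0.0057^(1/2) = 680.7 ft³/s

681 ft³/s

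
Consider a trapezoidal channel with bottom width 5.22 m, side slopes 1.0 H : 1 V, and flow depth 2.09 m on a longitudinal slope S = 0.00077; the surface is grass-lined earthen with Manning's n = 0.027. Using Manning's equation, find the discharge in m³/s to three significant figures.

19.4 m³/s

A = (b + z·y)·y = (5.22 + 1.0×2.09)×2.09 = 15.28 m²
P = b + 2y√(1+z²) = 5.22 + 2×2.09×√(1+1.0²) = 11.13 m
R = A/P = 15.28/11.13 = 1.373 m
Q = (1/n)·A·R^(2/3)·S^(1/2) = (1/0.027) × 15.28 × 1.373^(2/3) × 0.00077^(1/2) = 19.39 m³/s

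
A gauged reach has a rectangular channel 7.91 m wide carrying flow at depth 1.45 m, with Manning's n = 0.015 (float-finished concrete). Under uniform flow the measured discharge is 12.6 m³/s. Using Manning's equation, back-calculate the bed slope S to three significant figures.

A = b·y = 7.91 × 1.45 = 11.47 m²
P = b + 2y = 7.91 + 2×1.45 = 10.81 m
R = A/P = 11.47/10.81 = 1.061 m
S = (Q·n / (1·A·R^(2/3)))² = (12.6×0.015 / (1×11.47×1.040))² = 0.0002509

0.000251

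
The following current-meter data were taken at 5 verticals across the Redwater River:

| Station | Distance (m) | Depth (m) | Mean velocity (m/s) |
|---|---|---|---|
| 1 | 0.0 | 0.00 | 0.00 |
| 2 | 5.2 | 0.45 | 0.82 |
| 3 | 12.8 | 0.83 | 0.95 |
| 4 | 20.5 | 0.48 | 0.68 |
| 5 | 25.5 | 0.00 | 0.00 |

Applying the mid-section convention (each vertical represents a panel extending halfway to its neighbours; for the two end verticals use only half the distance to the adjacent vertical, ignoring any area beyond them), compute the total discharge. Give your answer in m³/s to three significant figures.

w_2 = (12.8 − 0.0)/2 = 6.4 m; q_2 = 0.82 × 0.45 × 6.4 = 2.362 m³/s
w_3 = (20.5 − 5.2)/2 = 7.65 m; q_3 = 0.95 × 0.83 × 7.65 = 6.032 m³/s
w_4 = (25.5 − 12.8)/2 = 6.35 m; q_4 = 0.68 × 0.48 × 6.35 = 2.073 m³/s
Stations 1, 5 contribute zero (depth or velocity is 0).
Q = Σ qᵢ = 10.47 m³/s

10.5 m³/s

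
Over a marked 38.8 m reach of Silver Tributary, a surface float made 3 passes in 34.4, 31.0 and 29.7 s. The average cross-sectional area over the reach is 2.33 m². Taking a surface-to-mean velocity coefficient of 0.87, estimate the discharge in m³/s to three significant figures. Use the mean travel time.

t̄ = (34.4 + 31.0 + 29.7) / 3 = 31.7 s
v_surface = L / t̄ = 38.8 / 31.7 = 1.224 m/s
v_mean = 0.87 × 1.224 = 1.065 m/s
Q = A × v_mean = 2.33 × 1.065 = 2.481 m³/s

2.48 m³/s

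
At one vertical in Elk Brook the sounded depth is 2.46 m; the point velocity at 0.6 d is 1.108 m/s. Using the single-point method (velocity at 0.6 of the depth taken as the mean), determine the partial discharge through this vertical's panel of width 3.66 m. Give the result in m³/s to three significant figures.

9.98 m³/s

v̄ = v₀.₆ = 1.108 m/s
q = v̄ × d × w = 1.108 × 2.46 × 3.66 = 9.976 m³/s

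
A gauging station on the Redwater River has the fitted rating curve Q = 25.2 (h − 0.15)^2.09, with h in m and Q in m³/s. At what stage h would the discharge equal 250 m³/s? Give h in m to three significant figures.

h − h₀ = (Q/C)^(1/b) = (250/25.2)^(1/2.09) = 2.998 m
h = 0.15 + 2.998 = 3.148 m

3.15 m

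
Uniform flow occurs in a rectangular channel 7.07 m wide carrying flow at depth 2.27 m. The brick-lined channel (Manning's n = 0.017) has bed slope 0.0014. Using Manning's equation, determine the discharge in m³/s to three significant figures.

43.8 m³/s

A = b·y = 7.07 × 2.27 = 16.05 m²
P = b + 2y = 7.07 + 2×2.27 = 11.61 m
R = A/P = 16.05/11.61 = 1.382 m
Q = (1/n)·A·R^(2/3)·S^(1/2) = (1/0.017) × 16.05 × 1.382^(2/3) × 0.0014^(1/2) = 43.83 m³/s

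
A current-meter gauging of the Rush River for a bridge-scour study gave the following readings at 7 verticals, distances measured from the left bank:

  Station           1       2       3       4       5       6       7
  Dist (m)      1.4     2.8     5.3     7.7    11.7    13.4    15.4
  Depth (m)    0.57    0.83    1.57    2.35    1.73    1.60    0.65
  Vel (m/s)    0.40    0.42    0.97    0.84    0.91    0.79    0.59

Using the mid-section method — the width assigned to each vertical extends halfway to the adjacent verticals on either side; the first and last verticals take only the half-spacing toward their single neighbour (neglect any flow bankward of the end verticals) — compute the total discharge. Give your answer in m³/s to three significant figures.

w_1 = (2.8 − 1.4)/2 = 0.7 m; q_1 = 0.40 × 0.57 × 0.7 = 0.1596 m³/s
w_2 = (5.3 − 1.4)/2 = 1.95 m; q_2 = 0.42 × 0.83 × 1.95 = 0.6798 m³/s
w_3 = (7.7 − 2.8)/2 = 2.45 m; q_3 = 0.97 × 1.57 × 2.45 = 3.731 m³/s
w_4 = (11.7 − 5.3)/2 = 3.2 m; q_4 = 0.84 × 2.35 × 3.2 = 6.317 m³/s
w_5 = (13.4 − 7.7)/2 = 2.85 m; q_5 = 0.91 × 1.73 × 2.85 = 4.487 m³/s
w_6 = (15.4 − 11.7)/2 = 1.85 m; q_6 = 0.79 × 1.60 × 1.85 = 2.338 m³/s
w_7 = (15.4 − 13.4)/2 = 1 m; q_7 = 0.59 × 0.65 × 1 = 0.3835 m³/s
Q = Σ qᵢ = 18.10 m³/s

18.1 m³/s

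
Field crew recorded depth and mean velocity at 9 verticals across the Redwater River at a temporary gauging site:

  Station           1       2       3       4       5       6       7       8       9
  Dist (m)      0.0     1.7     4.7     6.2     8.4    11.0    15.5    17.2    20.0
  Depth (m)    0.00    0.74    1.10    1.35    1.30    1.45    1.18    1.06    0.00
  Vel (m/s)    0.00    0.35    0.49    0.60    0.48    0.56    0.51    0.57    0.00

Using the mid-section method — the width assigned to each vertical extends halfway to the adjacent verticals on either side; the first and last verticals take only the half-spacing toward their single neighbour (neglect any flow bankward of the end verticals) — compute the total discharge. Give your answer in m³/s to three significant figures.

10.9 m³/s

w_2 = (4.7 − 0.0)/2 = 2.35 m; q_2 = 0.35 × 0.74 × 2.35 = 0.6087 m³/s
w_3 = (6.2 − 1.7)/2 = 2.25 m; q_3 = 0.49 × 1.10 × 2.25 = 1.213 m³/s
w_4 = (8.4 − 4.7)/2 = 1.85 m; q_4 = 0.60 × 1.35 × 1.85 = 1.499 m³/s
w_5 = (11.0 − 6.2)/2 = 2.4 m; q_5 = 0.48 × 1.30 × 2.4 = 1.498 m³/s
w_6 = (15.5 − 8.4)/2 = 3.55 m; q_6 = 0.56 × 1.45 × 3.55 = 2.883 m³/s
w_7 = (17.2 − 11.0)/2 = 3.1 m; q_7 = 0.51 × 1.18 × 3.1 = 1.866 m³/s
w_8 = (20.0 − 15.5)/2 = 2.25 m; q_8 = 0.57 × 1.06 × 2.25 = 1.359 m³/s
Stations 1, 9 contribute zero (depth or velocity is 0).
Q = Σ qᵢ = 10.93 m³/s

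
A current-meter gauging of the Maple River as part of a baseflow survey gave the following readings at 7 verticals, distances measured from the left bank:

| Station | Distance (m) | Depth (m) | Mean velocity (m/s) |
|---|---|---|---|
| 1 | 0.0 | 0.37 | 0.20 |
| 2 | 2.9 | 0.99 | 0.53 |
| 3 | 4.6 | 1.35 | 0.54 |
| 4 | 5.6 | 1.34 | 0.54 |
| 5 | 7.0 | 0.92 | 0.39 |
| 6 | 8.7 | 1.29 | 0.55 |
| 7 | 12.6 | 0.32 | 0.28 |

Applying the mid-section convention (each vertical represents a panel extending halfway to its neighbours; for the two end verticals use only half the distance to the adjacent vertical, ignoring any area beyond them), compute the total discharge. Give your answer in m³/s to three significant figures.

5.88 m³/s

w_1 = (2.9 − 0.0)/2 = 1.45 m; q_1 = 0.20 × 0.37 × 1.45 = 0.1073 m³/s
w_2 = (4.6 − 0.0)/2 = 2.3 m; q_2 = 0.53 × 0.99 × 2.3 = 1.207 m³/s
w_3 = (5.6 − 2.9)/2 = 1.35 m; q_3 = 0.54 × 1.35 × 1.35 = 0.9842 m³/s
w_4 = (7.0 − 4.6)/2 = 1.2 m; q_4 = 0.54 × 1.34 × 1.2 = 0.8683 m³/s
w_5 = (8.7 − 5.6)/2 = 1.55 m; q_5 = 0.39 × 0.92 × 1.55 = 0.5561 m³/s
w_6 = (12.6 − 7.0)/2 = 2.8 m; q_6 = 0.55 × 1.29 × 2.8 = 1.987 m³/s
w_7 = (12.6 − 8.7)/2 = 1.95 m; q_7 = 0.28 × 0.32 × 1.95 = 0.1747 m³/s
Q = Σ qᵢ = 5.884 m³/s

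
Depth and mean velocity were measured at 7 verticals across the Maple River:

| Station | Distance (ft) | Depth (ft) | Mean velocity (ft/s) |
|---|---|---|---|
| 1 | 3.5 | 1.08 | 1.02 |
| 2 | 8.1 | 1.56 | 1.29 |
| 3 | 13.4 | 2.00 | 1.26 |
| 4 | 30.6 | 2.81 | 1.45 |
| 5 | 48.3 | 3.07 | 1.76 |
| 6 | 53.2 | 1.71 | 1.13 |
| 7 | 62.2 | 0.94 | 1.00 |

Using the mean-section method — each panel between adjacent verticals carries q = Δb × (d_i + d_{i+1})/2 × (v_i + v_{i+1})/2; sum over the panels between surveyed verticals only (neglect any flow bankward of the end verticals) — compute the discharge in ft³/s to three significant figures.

Panel 1-2: Δb = 4.6 ft, d̄ = (1.08+1.56)/2 = 1.32, v̄ = (1.02+1.29)/2 = 1.155 → q = 4.6×1.32×1.155 = 7.013 ft³/s
Panel 2-3: Δb = 5.3 ft, d̄ = (1.56+2.00)/2 = 1.78, v̄ = (1.29+1.26)/2 = 1.275 → q = 5.3×1.78×1.275 = 12.03 ft³/s
Panel 3-4: Δb = 17.2 ft, d̄ = (2.00+2.81)/2 = 2.405, v̄ = (1.26+1.45)/2 = 1.355 → q = 17.2×2.405×1.355 = 56.05 ft³/s
Panel 4-5: Δb = 17.7 ft, d̄ = (2.81+3.07)/2 = 2.94, v̄ = (1.45+1.76)/2 = 1.605 → q = 17.7×2.94×1.605 = 83.52 ft³/s
Panel 5-6: Δb = 4.9 ft, d̄ = (3.07+1.71)/2 = 2.39, v̄ = (1.76+1.13)/2 = 1.445 → q = 4.9×2.39×1.445 = 16.92 ft³/s
Panel 6-7: Δb = 9 ft, d̄ = (1.71+0.94)/2 = 1.325, v̄ = (1.13+1.00)/2 = 1.065 → q = 9×1.325×1.065 = 12.70 ft³/s
Q = Σ q = 188.2 ft³/s

188 ft³/s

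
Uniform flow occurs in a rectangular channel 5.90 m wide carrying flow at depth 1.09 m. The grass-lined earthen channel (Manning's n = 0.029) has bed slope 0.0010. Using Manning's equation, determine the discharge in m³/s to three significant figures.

6.02 m³/s

A = b·y = 5.90 × 1.09 = 6.431 m²
P = b + 2y = 5.90 + 2×1.09 = 8.080 m
R = A/P = 6.431/8.080 = 0.7959 m
Q = (1/n)·A·R^(2/3)·S^(1/2) = (1/0.029) × 6.431 × 0.7959^(2/3) × 0.0010^(1/2) = 6.023 m³/s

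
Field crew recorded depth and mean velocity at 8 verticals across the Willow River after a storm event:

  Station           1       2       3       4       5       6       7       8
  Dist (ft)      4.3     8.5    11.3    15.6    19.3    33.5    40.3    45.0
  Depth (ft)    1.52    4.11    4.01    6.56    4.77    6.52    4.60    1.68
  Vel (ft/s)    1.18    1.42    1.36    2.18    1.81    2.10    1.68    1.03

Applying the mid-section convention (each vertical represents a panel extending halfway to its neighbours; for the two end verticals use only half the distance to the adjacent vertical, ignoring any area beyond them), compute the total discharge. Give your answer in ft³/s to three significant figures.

370 ft³/s

w_1 = (8.5 − 4.3)/2 = 2.1 ft; q_1 = 1.18 × 1.52 × 2.1 = 3.767 ft³/s
w_2 = (11.3 − 4.3)/2 = 3.5 ft; q_2 = 1.42 × 4.11 × 3.5 = 20.43 ft³/s
w_3 = (15.6 − 8.5)/2 = 3.55 ft; q_3 = 1.36 × 4.01 × 3.55 = 19.36 ft³/s
w_4 = (19.3 − 11.3)/2 = 4 ft; q_4 = 2.18 × 6.56 × 4 = 57.20 ft³/s
w_5 = (33.5 − 15.6)/2 = 8.95 ft; q_5 = 1.81 × 4.77 × 8.95 = 77.27 ft³/s
w_6 = (40.3 − 19.3)/2 = 10.5 ft; q_6 = 2.10 × 6.52 × 10.5 = 143.8 ft³/s
w_7 = (45.0 − 33.5)/2 = 5.75 ft; q_7 = 1.68 × 4.60 × 5.75 = 44.44 ft³/s
w_8 = (45.0 − 40.3)/2 = 2.35 ft; q_8 = 1.03 × 1.68 × 2.35 = 4.066 ft³/s
Q = Σ qᵢ = 370.3 ft³/s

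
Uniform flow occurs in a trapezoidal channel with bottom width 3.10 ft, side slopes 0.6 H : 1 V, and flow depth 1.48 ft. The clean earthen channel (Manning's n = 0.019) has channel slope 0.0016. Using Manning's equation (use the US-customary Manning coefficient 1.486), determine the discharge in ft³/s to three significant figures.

A = (b + z·y)·y = (3.10 + 0.6×1.48)×1.48 = 5.902 ft²
P = b + 2y√(1+z²) = 3.10 + 2×1.48×√(1+0.6²) = 6.552 ft
R = A/P = 5.902/6.552 = 0.9008 ft
Q = (1.486/n)·A·R^(2/3)·S^(1/2) = (1.486/0.019) × 5.902 × 0.9008^(2/3) × 0.0016^(1/2) = 17.22 ft³/s

17.2 ft³/s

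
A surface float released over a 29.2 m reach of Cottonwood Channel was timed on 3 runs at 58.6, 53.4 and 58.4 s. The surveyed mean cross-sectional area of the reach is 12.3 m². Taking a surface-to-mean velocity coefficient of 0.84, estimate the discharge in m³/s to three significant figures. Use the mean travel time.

5.31 m³/s

t̄ = (58.6 + 53.4 + 58.4) / 3 = 56.8 s
v_surface = L / t̄ = 29.2 / 56.8 = 0.5141 m/s
v_mean = 0.84 × 0.5141 = 0.4318 m/s
Q = A × v_mean = 12.3 × 0.4318 = 5.312 m³/s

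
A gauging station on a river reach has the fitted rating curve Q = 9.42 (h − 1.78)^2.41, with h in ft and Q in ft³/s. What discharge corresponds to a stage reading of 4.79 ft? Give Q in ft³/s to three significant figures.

134 ft³/s

Q = 9.42 × (4.79 − 1.78)^2.41 = 9.42 × 3.01^2.41 = 134.1 ft³/s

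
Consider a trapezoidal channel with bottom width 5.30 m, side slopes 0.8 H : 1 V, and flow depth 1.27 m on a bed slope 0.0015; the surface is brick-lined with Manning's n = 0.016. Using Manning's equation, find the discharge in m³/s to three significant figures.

A = (b + z·y)·y = (5.30 + 0.8×1.27)×1.27 = 8.021 m²
P = b + 2y√(1+z²) = 5.30 + 2×1.27×√(1+0.8²) = 8.553 m
R = A/P = 8.021/8.553 = 0.9379 m
Q = (1/n)·A·R^(2/3)·S^(1/2) = (1/0.016) × 8.021 × 0.9379^(2/3) × 0.0015^(1/2) = 18.60 m³/s

18.6 m³/s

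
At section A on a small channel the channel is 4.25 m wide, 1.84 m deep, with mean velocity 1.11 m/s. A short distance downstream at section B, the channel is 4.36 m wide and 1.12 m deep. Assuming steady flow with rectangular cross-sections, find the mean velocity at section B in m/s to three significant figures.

Q = A₁V₁ = (4.25×1.84) × 1.11 = 8.680 m³/s
A₂ = 4.36 × 1.12 = 4.883 m²
V₂ = Q/A₂ = 8.680/4.883 = 1.778 m/s

1.78 m/s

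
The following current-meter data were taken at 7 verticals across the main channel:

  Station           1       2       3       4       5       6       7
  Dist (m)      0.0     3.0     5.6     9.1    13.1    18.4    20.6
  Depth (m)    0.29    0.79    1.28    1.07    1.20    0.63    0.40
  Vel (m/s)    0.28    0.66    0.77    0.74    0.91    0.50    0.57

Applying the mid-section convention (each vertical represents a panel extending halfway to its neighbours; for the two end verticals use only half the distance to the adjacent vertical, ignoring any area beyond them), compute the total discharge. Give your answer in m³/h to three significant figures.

50600 m³/h

w_1 = (3.0 − 0.0)/2 = 1.5 m; q_1 = 0.28 × 0.29 × 1.5 = 0.1218 m³/s
w_2 = (5.6 − 0.0)/2 = 2.8 m; q_2 = 0.66 × 0.79 × 2.8 = 1.460 m³/s
w_3 = (9.1 − 3.0)/2 = 3.05 m; q_3 = 0.77 × 1.28 × 3.05 = 3.006 m³/s
w_4 = (13.1 − 5.6)/2 = 3.75 m; q_4 = 0.74 × 1.07 × 3.75 = 2.969 m³/s
w_5 = (18.4 − 9.1)/2 = 4.65 m; q_5 = 0.91 × 1.20 × 4.65 = 5.078 m³/s
w_6 = (20.6 − 13.1)/2 = 3.75 m; q_6 = 0.50 × 0.63 × 3.75 = 1.181 m³/s
w_7 = (20.6 − 18.4)/2 = 1.1 m; q_7 = 0.57 × 0.40 × 1.1 = 0.2508 m³/s
Q = Σ qᵢ = 14.07 m³/s
= 14.07 × 3600 = 50640 m³/h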